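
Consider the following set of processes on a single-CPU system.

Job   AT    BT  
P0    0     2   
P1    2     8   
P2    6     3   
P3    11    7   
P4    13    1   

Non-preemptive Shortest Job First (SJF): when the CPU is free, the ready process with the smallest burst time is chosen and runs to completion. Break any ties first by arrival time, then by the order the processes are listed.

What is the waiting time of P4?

Schedule: | P0 0-2 | P1 2-10 | P2 10-13 | P4 13-14 | P3 14-21 |
Completion: P0=2  P1=10  P2=13  P3=21  P4=14
Waiting(P4) = turnaround − burst = 1 − 1 = 0

0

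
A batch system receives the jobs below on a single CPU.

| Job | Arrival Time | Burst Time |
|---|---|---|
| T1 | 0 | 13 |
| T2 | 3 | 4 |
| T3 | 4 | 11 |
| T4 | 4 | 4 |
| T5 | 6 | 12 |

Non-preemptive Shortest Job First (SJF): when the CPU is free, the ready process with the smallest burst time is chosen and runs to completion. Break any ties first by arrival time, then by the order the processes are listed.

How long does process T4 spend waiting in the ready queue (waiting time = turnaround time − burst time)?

13

Gantt: | T1 0-13 | T2 13-17 | T4 17-21 | T3 21-32 | T5 32-44 |
Completion: T1=13  T2=17  T3=32  T4=21  T5=44
Turnaround (C−A): T1=13  T2=14  T3=28  T4=17  T5=38
Waiting(T4) = turnaround − burst = 17 − 4 = 13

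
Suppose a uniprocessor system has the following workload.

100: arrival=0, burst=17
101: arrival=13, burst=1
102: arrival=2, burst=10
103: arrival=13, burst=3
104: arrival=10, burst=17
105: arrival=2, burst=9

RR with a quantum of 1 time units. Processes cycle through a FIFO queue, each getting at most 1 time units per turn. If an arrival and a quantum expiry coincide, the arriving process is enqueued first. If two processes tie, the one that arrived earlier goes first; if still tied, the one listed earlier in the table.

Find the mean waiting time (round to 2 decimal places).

22.50

Schedule: | 100 0-2 | 102 2-3 | 105 3-4 | 100 4-5 | 102 5-6 | 105 6-7 | 100 7-8 | 102 8-9 | 105 9-10 | 100 10-11 | 102 11-12 | 104 12-13 | 105 13-14 | 100 14-15 | 102 15-16 | 101 16-17 | 103 17-18 | 104 18-19 | 105 19-20 | 100 20-21 | 102 21-22 | 103 22-23 | 104 23-24 | 105 24-25 | 100 25-26 | 102 26-27 | 103 27-28 | 104 28-29 | 105 29-30 | 100 30-31 | 102 31-32 | 104 32-33 | 105 33-34 | 100 34-35 | 102 35-36 | 104 36-37 | 105 37-38 | 100 38-39 | 102 39-40 | 104 40-41 | 100 41-42 | 104 42-43 | 100 43-44 | 104 44-45 | 100 45-46 | 104 46-47 | 100 47-48 | 104 48-49 | 100 49-50 | 104 50-51 | 100 51-52 | 104 52-57 |
Completion: 100=52  101=17  102=40  103=28  104=57  105=38
Waiting times: 100=35, 101=3, 102=28, 103=12, 104=30, 105=27
Average waiting = (35+3+28+12+30+27) / 6 = 135/6 = 22.50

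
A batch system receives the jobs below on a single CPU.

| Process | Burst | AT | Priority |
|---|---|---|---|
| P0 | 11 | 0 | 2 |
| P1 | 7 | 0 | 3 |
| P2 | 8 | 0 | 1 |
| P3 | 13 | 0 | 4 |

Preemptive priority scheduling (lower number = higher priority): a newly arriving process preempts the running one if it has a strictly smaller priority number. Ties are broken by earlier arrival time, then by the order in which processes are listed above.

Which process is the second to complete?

Schedule: | P2 0-8 | P0 8-19 | P1 19-26 | P3 26-39 |
Completion: P0=19  P1=26  P2=8  P3=39
Turnaround (C−A): P0=19  P1=26  P2=8  P3=39
Finish order: P2 → P0 → P1 → P3

P0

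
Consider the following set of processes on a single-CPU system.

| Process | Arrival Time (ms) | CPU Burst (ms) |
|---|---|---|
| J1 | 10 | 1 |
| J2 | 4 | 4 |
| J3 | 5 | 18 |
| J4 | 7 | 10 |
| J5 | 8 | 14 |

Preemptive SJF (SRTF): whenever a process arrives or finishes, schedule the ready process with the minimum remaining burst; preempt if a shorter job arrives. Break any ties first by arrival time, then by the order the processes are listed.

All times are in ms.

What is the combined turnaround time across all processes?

Schedule: | idle 0-4 | J2 4-8 | J4 8-10 | J1 10-11 | J4 11-19 | J5 19-33 | J3 33-51 |
Completion: J1=11  J2=8  J3=51  J4=19  J5=33
Turnaround = completion − arrival: J1=1, J2=4, J3=46, J4=12, J5=25
Total turnaround = 1 + 4 + 46 + 12 + 25 = 88

88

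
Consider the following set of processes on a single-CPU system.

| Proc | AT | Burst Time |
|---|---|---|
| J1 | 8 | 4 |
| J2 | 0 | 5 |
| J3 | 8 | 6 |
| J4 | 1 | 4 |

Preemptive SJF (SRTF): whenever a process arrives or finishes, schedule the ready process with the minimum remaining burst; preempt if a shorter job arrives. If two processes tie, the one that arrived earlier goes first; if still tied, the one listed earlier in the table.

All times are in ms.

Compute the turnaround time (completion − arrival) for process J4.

Gantt: | J2 0-5 | J4 5-9 | J1 9-13 | J3 13-19 |
Completion: J1=13  J2=5  J3=19  J4=9
Turnaround(J4) = completion − arrival = 9 − 1 = 8

8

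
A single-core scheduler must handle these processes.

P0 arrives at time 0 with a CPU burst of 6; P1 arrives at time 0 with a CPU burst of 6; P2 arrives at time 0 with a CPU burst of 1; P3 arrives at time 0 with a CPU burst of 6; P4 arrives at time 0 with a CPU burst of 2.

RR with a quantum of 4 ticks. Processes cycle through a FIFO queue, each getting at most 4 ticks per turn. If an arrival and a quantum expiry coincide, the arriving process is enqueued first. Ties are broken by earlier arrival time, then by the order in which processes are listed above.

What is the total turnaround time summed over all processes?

81

Timeline: | P0 0-4 | P1 4-8 | P2 8-9 | P3 9-13 | P4 13-15 | P0 15-17 | P1 17-19 | P3 19-21 |
Completion: P0=17  P1=19  P2=9  P3=21  P4=15
Turnaround (C−A): P0=17  P1=19  P2=9  P3=21  P4=15
Turnaround = completion − arrival: P0=17, P1=19, P2=9, P3=21, P4=15
Total turnaround = 17 + 19 + 9 + 21 + 15 = 81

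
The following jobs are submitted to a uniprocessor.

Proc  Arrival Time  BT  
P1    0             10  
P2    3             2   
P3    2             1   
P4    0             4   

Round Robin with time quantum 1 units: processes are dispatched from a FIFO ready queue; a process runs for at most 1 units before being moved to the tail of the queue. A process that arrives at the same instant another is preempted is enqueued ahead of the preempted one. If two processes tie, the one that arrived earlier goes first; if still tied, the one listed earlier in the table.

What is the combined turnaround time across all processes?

36

Gantt: | P1 0-1 | P4 1-2 | P1 2-3 | P3 3-4 | P4 4-5 | P2 5-6 | P1 6-7 | P4 7-8 | P2 8-9 | P1 9-10 | P4 10-11 | P1 11-17 |
Completion: P1=17  P2=9  P3=4  P4=11
Turnaround = completion − arrival: P1=17, P2=6, P3=2, P4=11
Total turnaround = 17 + 6 + 2 + 11 = 36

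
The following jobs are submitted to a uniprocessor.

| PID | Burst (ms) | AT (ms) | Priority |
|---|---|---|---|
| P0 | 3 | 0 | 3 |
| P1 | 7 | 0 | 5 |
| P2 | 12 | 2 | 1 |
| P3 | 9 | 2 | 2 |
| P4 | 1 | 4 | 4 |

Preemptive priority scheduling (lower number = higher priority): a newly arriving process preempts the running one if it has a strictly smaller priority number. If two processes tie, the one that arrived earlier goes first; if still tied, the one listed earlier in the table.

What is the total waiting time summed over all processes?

Timeline: | P0 0-2 | P2 2-14 | P3 14-23 | P0 23-24 | P4 24-25 | P1 25-32 |
Completion: P0=24  P1=32  P2=14  P3=23  P4=25
Waiting = turnaround − burst: P0=21, P1=25, P2=0, P3=12, P4=20
Total waiting = 21 + 25 + 0 + 12 + 20 = 78

78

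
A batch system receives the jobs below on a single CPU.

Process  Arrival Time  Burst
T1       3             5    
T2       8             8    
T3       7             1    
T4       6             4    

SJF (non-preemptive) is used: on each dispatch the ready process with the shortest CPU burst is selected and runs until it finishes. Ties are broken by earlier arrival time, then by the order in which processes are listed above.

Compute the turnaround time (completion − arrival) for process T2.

13

Gantt: | idle 0-3 | T1 3-8 | T3 8-9 | T4 9-13 | T2 13-21 |
Completion: T1=8  T2=21  T3=9  T4=13
Turnaround(T2) = completion − arrival = 21 − 8 = 13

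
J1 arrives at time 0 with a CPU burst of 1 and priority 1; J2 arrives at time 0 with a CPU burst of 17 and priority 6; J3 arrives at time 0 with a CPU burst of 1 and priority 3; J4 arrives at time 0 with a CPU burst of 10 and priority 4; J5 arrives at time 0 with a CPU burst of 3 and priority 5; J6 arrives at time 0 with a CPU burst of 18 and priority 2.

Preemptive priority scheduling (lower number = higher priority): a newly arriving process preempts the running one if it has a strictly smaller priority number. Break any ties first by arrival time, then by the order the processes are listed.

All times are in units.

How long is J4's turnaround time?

30

Timeline: | J1 0-1 | J6 1-19 | J3 19-20 | J4 20-30 | J5 30-33 | J2 33-50 |
Completion: J1=1  J2=50  J3=20  J4=30  J5=33  J6=19
Turnaround(J4) = completion − arrival = 30 − 0 = 30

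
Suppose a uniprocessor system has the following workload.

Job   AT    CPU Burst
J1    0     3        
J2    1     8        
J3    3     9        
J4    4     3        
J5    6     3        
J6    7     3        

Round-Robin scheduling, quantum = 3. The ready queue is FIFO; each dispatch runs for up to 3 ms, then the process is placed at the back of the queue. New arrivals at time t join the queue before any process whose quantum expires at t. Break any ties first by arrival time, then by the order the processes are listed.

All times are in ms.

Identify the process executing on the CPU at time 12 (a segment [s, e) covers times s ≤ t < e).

J5

Schedule: | J1 0-3 | J2 3-6 | J3 6-9 | J4 9-12 | J5 12-15 | J2 15-18 | J6 18-21 | J3 21-24 | J2 24-26 | J3 26-29 |
Completion: J1=3  J2=26  J3=29  J4=12  J5=15  J6=21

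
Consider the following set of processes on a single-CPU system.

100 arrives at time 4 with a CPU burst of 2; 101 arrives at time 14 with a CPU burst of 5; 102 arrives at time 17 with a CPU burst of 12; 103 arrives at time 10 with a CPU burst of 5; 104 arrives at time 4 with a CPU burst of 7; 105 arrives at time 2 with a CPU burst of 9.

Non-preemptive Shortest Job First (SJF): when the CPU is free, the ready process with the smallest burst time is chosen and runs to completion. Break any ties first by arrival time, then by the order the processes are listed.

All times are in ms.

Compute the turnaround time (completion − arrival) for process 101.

9

Schedule: | idle 0-2 | 105 2-11 | 100 11-13 | 103 13-18 | 101 18-23 | 104 23-30 | 102 30-42 |
Completion: 100=13  101=23  102=42  103=18  104=30  105=11
Turnaround(101) = completion − arrival = 23 − 14 = 9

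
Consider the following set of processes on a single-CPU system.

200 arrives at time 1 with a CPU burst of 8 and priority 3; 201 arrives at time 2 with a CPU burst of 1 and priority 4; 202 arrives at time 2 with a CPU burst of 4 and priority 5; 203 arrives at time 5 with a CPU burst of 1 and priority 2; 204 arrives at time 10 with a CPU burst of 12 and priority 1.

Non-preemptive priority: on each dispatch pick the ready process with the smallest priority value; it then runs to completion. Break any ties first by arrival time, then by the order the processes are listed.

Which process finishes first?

Gantt: | idle 0-1 | 200 1-9 | 203 9-10 | 204 10-22 | 201 22-23 | 202 23-27 |
Completion: 200=9  201=23  202=27  203=10  204=22
Turnaround (C−A): 200=8  201=21  202=25  203=5  204=12
Finish order: 200 → 203 → 204 → 201 → 202

200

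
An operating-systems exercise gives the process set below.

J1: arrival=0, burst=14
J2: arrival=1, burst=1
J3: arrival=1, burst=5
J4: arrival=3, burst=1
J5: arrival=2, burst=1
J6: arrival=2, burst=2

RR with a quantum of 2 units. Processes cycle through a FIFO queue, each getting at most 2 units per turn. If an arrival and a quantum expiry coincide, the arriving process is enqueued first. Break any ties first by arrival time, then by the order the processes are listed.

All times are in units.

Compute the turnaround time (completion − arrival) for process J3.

15

Timeline: | J1 0-2 | J2 2-3 | J3 3-5 | J5 5-6 | J6 6-8 | J1 8-10 | J4 10-11 | J3 11-13 | J1 13-15 | J3 15-16 | J1 16-24 |
Completion: J1=24  J2=3  J3=16  J4=11  J5=6  J6=8
Turnaround (C−A): J1=24  J2=2  J3=15  J4=8  J5=4  J6=6
Turnaround(J3) = completion − arrival = 16 − 1 = 15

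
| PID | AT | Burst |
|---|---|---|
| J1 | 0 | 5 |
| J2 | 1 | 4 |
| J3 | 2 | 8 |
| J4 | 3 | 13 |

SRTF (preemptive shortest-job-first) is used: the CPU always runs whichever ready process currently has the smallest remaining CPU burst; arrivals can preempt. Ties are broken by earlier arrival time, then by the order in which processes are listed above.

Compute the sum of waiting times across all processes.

Gantt: | J1 0-5 | J2 5-9 | J3 9-17 | J4 17-30 |
Completion: J1=5  J2=9  J3=17  J4=30
Turnaround (C−A): J1=5  J2=8  J3=15  J4=27
Waiting = turnaround − burst: J1=0, J2=4, J3=7, J4=14
Total waiting = 0 + 4 + 7 + 14 = 25

25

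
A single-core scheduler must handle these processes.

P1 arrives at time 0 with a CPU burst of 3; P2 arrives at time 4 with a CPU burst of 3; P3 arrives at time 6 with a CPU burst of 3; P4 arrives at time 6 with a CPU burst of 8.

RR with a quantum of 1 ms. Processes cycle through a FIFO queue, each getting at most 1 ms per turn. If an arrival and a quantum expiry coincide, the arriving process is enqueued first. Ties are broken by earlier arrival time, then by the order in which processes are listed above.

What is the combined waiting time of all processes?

Schedule: | P1 0-3 | idle 3-4 | P2 4-6 | P3 6-7 | P4 7-8 | P2 8-9 | P3 9-10 | P4 10-11 | P3 11-12 | P4 12-18 |
Completion: P1=3  P2=9  P3=12  P4=18
Waiting = turnaround − burst: P1=0, P2=2, P3=3, P4=4
Total waiting = 0 + 2 + 3 + 4 = 9

9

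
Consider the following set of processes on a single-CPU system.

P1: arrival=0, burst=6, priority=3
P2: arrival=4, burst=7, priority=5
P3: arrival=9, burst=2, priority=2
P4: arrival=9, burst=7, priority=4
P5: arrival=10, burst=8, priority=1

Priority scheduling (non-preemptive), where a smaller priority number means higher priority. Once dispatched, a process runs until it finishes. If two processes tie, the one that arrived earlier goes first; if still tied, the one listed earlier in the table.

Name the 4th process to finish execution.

P3

Schedule: | P1 0-6 | P2 6-13 | P5 13-21 | P3 21-23 | P4 23-30 |
Completion: P1=6  P2=13  P3=23  P4=30  P5=21
Turnaround (C−A): P1=6  P2=9  P3=14  P4=21  P5=11
Finish order: P1 → P2 → P5 → P3 → P4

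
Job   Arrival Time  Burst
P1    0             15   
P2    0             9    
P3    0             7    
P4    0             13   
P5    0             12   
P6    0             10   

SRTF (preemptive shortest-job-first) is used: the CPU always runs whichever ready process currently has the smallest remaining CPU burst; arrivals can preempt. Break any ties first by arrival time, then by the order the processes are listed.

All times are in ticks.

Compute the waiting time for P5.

Schedule: | P3 0-7 | P2 7-16 | P6 16-26 | P5 26-38 | P4 38-51 | P1 51-66 |
Completion: P1=66  P2=16  P3=7  P4=51  P5=38  P6=26
Turnaround (C−A): P1=66  P2=16  P3=7  P4=51  P5=38  P6=26
Waiting(P5) = turnaround − burst = 38 − 12 = 26

26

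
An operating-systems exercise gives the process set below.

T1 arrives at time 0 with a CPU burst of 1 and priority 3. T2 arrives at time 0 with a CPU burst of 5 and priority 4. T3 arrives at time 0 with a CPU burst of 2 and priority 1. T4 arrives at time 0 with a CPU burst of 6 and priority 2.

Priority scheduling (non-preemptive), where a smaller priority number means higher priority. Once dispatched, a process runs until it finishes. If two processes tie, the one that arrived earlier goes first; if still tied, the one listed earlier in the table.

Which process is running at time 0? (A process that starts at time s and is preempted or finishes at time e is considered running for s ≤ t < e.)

Timeline: | T3 0-2 | T4 2-8 | T1 8-9 | T2 9-14 |
Completion: T1=9  T2=14  T3=2  T4=8
Turnaround (C−A): T1=9  T2=14  T3=2  T4=8

T3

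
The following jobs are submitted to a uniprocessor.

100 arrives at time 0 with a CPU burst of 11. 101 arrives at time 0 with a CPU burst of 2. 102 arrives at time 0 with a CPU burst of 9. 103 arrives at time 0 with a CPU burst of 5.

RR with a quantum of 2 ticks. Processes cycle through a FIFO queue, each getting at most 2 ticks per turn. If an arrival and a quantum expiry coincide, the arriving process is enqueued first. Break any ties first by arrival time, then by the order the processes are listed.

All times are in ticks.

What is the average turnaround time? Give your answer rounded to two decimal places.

Schedule: | 100 0-2 | 101 2-4 | 102 4-6 | 103 6-8 | 100 8-10 | 102 10-12 | 103 12-14 | 100 14-16 | 102 16-18 | 103 18-19 | 100 19-21 | 102 21-23 | 100 23-25 | 102 25-26 | 100 26-27 |
Completion: 100=27  101=4  102=26  103=19
Turnaround (C−A): 100=27  101=4  102=26  103=19
Turnaround times: 100=27, 101=4, 102=26, 103=19
Average turnaround = (27+4+26+19) / 4 = 76/4 = 19.00

19.00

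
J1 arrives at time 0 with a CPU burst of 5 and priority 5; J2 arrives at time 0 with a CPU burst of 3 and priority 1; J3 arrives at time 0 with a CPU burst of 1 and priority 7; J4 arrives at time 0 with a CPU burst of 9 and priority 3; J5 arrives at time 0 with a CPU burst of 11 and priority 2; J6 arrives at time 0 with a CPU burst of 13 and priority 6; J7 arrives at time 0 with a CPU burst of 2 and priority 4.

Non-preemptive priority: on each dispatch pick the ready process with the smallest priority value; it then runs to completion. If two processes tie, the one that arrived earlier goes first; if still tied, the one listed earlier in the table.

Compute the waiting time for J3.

Timeline: | J2 0-3 | J5 3-14 | J4 14-23 | J7 23-25 | J1 25-30 | J6 30-43 | J3 43-44 |
Completion: J1=30  J2=3  J3=44  J4=23  J5=14  J6=43  J7=25
Waiting(J3) = turnaround − burst = 44 − 1 = 43

43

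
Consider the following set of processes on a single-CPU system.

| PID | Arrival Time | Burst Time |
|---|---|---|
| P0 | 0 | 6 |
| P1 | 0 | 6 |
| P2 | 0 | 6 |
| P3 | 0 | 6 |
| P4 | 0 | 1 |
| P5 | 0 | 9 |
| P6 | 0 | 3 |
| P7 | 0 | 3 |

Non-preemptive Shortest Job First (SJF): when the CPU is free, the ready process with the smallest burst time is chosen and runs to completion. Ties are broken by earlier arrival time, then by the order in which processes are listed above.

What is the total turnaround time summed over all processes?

140

Schedule: | P4 0-1 | P6 1-4 | P7 4-7 | P0 7-13 | P1 13-19 | P2 19-25 | P3 25-31 | P5 31-40 |
Completion: P0=13  P1=19  P2=25  P3=31  P4=1  P5=40  P6=4  P7=7
Turnaround (C−A): P0=13  P1=19  P2=25  P3=31  P4=1  P5=40  P6=4  P7=7
Turnaround = completion − arrival: P0=13, P1=19, P2=25, P3=31, P4=1, P5=40, P6=4, P7=7
Total turnaround = 13 + 19 + 25 + 31 + 1 + 40 + 4 + 7 = 140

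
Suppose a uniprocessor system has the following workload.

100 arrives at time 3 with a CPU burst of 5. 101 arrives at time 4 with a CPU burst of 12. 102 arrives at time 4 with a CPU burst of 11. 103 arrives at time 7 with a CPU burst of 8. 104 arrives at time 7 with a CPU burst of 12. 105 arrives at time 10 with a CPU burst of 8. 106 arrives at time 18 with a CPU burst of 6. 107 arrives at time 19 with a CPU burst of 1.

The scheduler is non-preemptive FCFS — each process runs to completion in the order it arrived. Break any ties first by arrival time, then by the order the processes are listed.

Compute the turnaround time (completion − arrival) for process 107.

Schedule: | idle 0-3 | 100 3-8 | 101 8-20 | 102 20-31 | 103 31-39 | 104 39-51 | 105 51-59 | 106 59-65 | 107 65-66 |
Completion: 100=8  101=20  102=31  103=39  104=51  105=59  106=65  107=66
Turnaround (C−A): 100=5  101=16  102=27  103=32  104=44  105=49  106=47  107=47
Turnaround(107) = completion − arrival = 66 − 19 = 47

47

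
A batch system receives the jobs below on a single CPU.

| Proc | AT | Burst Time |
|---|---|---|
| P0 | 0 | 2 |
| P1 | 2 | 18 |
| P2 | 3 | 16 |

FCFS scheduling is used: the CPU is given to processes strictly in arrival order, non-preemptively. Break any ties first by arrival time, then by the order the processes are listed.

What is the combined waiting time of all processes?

Schedule: | P0 0-2 | P1 2-20 | P2 20-36 |
Completion: P0=2  P1=20  P2=36
Turnaround (C−A): P0=2  P1=18  P2=33
Waiting = turnaround − burst: P0=0, P1=0, P2=17
Total waiting = 0 + 0 + 17 = 17

17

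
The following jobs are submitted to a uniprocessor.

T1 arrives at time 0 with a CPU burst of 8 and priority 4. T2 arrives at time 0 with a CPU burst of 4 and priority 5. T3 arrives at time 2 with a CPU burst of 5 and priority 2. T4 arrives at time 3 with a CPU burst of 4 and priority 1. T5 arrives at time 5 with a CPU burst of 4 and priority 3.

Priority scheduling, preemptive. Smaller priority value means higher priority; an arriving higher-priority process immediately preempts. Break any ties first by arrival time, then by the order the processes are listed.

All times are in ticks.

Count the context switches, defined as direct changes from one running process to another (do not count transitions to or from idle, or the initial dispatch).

Schedule: | T1 0-2 | T3 2-3 | T4 3-7 | T3 7-11 | T5 11-15 | T1 15-21 | T2 21-25 |
Completion: T1=21  T2=25  T3=11  T4=7  T5=15

6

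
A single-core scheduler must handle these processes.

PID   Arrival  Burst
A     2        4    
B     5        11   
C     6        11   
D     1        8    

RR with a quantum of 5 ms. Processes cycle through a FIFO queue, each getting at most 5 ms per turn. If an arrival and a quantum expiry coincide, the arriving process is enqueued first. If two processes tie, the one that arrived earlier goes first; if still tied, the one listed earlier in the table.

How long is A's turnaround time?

8

Timeline: | idle 0-1 | D 1-6 | A 6-10 | B 10-15 | C 15-20 | D 20-23 | B 23-28 | C 28-33 | B 33-34 | C 34-35 |
Completion: A=10  B=34  C=35  D=23
Turnaround (C−A): A=8  B=29  C=29  D=22
Turnaround(A) = completion − arrival = 10 − 2 = 8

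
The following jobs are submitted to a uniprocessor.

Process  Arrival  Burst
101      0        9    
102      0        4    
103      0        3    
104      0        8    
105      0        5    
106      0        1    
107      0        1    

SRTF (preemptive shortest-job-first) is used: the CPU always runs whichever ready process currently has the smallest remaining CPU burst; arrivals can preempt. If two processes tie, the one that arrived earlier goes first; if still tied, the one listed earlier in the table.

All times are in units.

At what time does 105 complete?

14

Schedule: | 106 0-1 | 107 1-2 | 103 2-5 | 102 5-9 | 105 9-14 | 104 14-22 | 101 22-31 |
Completion: 101=31  102=9  103=5  104=22  105=14  106=1  107=2
Turnaround (C−A): 101=31  102=9  103=5  104=22  105=14  106=1  107=2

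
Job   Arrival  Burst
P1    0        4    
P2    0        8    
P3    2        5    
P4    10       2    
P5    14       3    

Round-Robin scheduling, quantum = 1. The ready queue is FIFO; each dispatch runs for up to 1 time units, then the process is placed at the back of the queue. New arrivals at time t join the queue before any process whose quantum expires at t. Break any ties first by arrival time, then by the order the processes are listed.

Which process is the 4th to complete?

Timeline: | P1 0-1 | P2 1-2 | P1 2-3 | P3 3-4 | P2 4-5 | P1 5-6 | P3 6-7 | P2 7-8 | P1 8-9 | P3 9-10 | P2 10-11 | P4 11-12 | P3 12-13 | P2 13-14 | P4 14-15 | P3 15-16 | P5 16-17 | P2 17-18 | P5 18-19 | P2 19-20 | P5 20-21 | P2 21-22 |
Completion: P1=9  P2=22  P3=16  P4=15  P5=21
Turnaround (C−A): P1=9  P2=22  P3=14  P4=5  P5=7
Finish order: P1 → P4 → P3 → P5 → P2

P5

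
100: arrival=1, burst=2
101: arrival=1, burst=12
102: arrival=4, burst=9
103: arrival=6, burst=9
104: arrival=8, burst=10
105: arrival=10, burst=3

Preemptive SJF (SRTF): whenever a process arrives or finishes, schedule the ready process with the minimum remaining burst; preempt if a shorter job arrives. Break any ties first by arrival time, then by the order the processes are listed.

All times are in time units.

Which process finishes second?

Gantt: | idle 0-1 | 100 1-3 | 101 3-4 | 102 4-13 | 105 13-16 | 103 16-25 | 104 25-35 | 101 35-46 |
Completion: 100=3  101=46  102=13  103=25  104=35  105=16
Turnaround (C−A): 100=2  101=45  102=9  103=19  104=27  105=6
Finish order: 100 → 102 → 105 → 103 → 104 → 101

102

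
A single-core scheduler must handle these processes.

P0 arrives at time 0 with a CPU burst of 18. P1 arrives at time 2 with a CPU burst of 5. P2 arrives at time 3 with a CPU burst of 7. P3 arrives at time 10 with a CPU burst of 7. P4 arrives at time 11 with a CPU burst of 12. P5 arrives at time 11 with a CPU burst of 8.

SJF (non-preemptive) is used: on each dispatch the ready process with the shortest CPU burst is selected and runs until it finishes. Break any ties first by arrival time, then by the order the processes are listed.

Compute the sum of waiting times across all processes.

Gantt: | P0 0-18 | P1 18-23 | P2 23-30 | P3 30-37 | P5 37-45 | P4 45-57 |
Completion: P0=18  P1=23  P2=30  P3=37  P4=57  P5=45
Turnaround (C−A): P0=18  P1=21  P2=27  P3=27  P4=46  P5=34
Waiting = turnaround − burst: P0=0, P1=16, P2=20, P3=20, P4=34, P5=26
Total waiting = 0 + 16 + 20 + 20 + 34 + 26 = 116

116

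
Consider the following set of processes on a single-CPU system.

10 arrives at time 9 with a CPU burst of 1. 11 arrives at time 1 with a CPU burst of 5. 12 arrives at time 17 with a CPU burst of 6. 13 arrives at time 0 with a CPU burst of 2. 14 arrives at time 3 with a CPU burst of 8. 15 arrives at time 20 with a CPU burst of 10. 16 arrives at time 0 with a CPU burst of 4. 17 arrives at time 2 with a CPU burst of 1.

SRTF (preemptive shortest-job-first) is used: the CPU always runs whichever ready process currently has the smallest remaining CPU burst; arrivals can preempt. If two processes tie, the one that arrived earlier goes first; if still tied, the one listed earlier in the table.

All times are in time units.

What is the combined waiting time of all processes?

31

Schedule: | 13 0-2 | 17 2-3 | 16 3-7 | 11 7-9 | 10 9-10 | 11 10-13 | 14 13-21 | 12 21-27 | 15 27-37 |
Completion: 10=10  11=13  12=27  13=2  14=21  15=37  16=7  17=3
Waiting = turnaround − burst: 10=0, 11=7, 12=4, 13=0, 14=10, 15=7, 16=3, 17=0
Total waiting = 0 + 7 + 4 + 0 + 10 + 7 + 3 + 0 = 31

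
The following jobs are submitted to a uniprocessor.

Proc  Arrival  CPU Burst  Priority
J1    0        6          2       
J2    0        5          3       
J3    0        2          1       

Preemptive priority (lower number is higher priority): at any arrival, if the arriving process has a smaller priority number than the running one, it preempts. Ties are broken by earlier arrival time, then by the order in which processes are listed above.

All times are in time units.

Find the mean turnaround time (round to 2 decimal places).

7.67

Schedule: | J3 0-2 | J1 2-8 | J2 8-13 |
Completion: J1=8  J2=13  J3=2
Turnaround times: J1=8, J2=13, J3=2
Average turnaround = (8+13+2) / 3 = 23/3 = 7.67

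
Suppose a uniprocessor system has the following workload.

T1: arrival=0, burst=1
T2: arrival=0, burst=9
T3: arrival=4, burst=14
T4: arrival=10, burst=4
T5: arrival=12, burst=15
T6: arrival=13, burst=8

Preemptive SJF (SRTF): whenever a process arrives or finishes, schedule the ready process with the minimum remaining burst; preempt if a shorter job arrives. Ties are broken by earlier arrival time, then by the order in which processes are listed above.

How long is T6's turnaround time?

9

Timeline: | T1 0-1 | T2 1-10 | T4 10-14 | T6 14-22 | T3 22-36 | T5 36-51 |
Completion: T1=1  T2=10  T3=36  T4=14  T5=51  T6=22
Turnaround (C−A): T1=1  T2=10  T3=32  T4=4  T5=39  T6=9
Turnaround(T6) = completion − arrival = 22 − 13 = 9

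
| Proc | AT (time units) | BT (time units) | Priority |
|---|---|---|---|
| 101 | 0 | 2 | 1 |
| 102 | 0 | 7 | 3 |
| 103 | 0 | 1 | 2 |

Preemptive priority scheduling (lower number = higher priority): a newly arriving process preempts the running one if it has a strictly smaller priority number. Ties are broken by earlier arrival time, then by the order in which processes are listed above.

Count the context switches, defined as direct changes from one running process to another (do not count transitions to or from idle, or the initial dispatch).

Gantt: | 101 0-2 | 103 2-3 | 102 3-10 |
Completion: 101=2  102=10  103=3

2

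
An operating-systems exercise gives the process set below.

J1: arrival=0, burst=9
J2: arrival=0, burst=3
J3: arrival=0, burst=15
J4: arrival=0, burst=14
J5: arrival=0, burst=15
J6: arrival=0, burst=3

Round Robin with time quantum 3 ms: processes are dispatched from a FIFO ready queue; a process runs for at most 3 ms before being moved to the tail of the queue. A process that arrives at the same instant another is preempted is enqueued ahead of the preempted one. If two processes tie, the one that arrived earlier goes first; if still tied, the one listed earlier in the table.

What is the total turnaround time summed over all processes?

Gantt: | J1 0-3 | J2 3-6 | J3 6-9 | J4 9-12 | J5 12-15 | J6 15-18 | J1 18-21 | J3 21-24 | J4 24-27 | J5 27-30 | J1 30-33 | J3 33-36 | J4 36-39 | J5 39-42 | J3 42-45 | J4 45-48 | J5 48-51 | J3 51-54 | J4 54-56 | J5 56-59 |
Completion: J1=33  J2=6  J3=54  J4=56  J5=59  J6=18
Turnaround = completion − arrival: J1=33, J2=6, J3=54, J4=56, J5=59, J6=18
Total turnaround = 33 + 6 + 54 + 56 + 59 + 18 = 226

226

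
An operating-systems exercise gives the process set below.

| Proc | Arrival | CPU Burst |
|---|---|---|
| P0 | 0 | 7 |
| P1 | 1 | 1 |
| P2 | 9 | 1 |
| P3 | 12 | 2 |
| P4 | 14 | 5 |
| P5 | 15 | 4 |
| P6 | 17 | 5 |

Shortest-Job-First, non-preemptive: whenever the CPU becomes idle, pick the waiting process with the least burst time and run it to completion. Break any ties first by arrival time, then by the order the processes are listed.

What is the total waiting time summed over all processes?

Schedule: | P0 0-7 | P1 7-8 | idle 8-9 | P2 9-10 | idle 10-12 | P3 12-14 | P4 14-19 | P5 19-23 | P6 23-28 |
Completion: P0=7  P1=8  P2=10  P3=14  P4=19  P5=23  P6=28
Waiting = turnaround − burst: P0=0, P1=6, P2=0, P3=0, P4=0, P5=4, P6=6
Total waiting = 0 + 6 + 0 + 0 + 0 + 4 + 6 = 16

16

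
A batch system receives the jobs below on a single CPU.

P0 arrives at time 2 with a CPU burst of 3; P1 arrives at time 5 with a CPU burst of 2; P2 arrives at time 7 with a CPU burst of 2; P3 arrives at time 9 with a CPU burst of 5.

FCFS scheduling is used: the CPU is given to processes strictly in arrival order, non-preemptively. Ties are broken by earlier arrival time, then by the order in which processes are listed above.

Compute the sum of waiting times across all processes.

Schedule: | idle 0-2 | P0 2-5 | P1 5-7 | P2 7-9 | P3 9-14 |
Completion: P0=5  P1=7  P2=9  P3=14
Waiting = turnaround − burst: P0=0, P1=0, P2=0, P3=0
Total waiting = 0 + 0 + 0 + 0 = 0

0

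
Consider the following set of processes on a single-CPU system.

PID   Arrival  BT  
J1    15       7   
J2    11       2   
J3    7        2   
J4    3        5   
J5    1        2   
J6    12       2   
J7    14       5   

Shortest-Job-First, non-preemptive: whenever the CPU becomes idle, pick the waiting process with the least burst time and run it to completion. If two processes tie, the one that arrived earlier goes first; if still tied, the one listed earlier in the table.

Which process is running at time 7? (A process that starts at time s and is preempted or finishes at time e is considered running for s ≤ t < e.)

J4

Schedule: | idle 0-1 | J5 1-3 | J4 3-8 | J3 8-10 | idle 10-11 | J2 11-13 | J6 13-15 | J7 15-20 | J1 20-27 |
Completion: J1=27  J2=13  J3=10  J4=8  J5=3  J6=15  J7=20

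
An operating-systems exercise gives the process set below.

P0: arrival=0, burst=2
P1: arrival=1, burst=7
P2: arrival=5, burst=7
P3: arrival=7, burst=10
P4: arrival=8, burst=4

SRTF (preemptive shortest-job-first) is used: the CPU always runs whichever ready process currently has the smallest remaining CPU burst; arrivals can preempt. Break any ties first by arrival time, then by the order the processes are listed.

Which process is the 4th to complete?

Timeline: | P0 0-2 | P1 2-9 | P4 9-13 | P2 13-20 | P3 20-30 |
Completion: P0=2  P1=9  P2=20  P3=30  P4=13
Turnaround (C−A): P0=2  P1=8  P2=15  P3=23  P4=5
Finish order: P0 → P1 → P4 → P2 → P3

P2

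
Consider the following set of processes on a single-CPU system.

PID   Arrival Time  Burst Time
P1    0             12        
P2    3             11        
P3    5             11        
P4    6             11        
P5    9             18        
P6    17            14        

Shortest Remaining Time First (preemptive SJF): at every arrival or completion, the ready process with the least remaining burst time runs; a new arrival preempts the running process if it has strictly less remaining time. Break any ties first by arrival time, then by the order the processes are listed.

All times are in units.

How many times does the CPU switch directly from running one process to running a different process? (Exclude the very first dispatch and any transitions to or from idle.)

Schedule: | P1 0-12 | P2 12-23 | P3 23-34 | P4 34-45 | P6 45-59 | P5 59-77 |
Completion: P1=12  P2=23  P3=34  P4=45  P5=77  P6=59
Turnaround (C−A): P1=12  P2=20  P3=29  P4=39  P5=68  P6=42

5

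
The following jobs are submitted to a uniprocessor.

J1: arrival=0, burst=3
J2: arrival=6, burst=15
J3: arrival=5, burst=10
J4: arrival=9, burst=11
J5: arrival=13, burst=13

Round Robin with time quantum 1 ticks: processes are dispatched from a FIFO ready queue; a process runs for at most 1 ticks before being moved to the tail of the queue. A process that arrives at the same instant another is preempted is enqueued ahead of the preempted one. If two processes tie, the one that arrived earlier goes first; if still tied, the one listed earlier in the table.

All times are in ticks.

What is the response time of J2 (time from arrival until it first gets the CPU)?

Schedule: | J1 0-3 | idle 3-5 | J3 5-6 | J2 6-7 | J3 7-8 | J2 8-9 | J3 9-10 | J4 10-11 | J2 11-12 | J3 12-13 | J4 13-14 | J2 14-15 | J5 15-16 | J3 16-17 | J4 17-18 | J2 18-19 | J5 19-20 | J3 20-21 | J4 21-22 | J2 22-23 | J5 23-24 | J3 24-25 | J4 25-26 | J2 26-27 | J5 27-28 | J3 28-29 | J4 29-30 | J2 30-31 | J5 31-32 | J3 32-33 | J4 33-34 | J2 34-35 | J5 35-36 | J3 36-37 | J4 37-38 | J2 38-39 | J5 39-40 | J4 40-41 | J2 41-42 | J5 42-43 | J4 43-44 | J2 44-45 | J5 45-46 | J4 46-47 | J2 47-48 | J5 48-49 | J2 49-50 | J5 50-51 | J2 51-52 | J5 52-54 |
Completion: J1=3  J2=52  J3=37  J4=47  J5=54
Response(J2) = first start − arrival = 6 − 6 = 0

0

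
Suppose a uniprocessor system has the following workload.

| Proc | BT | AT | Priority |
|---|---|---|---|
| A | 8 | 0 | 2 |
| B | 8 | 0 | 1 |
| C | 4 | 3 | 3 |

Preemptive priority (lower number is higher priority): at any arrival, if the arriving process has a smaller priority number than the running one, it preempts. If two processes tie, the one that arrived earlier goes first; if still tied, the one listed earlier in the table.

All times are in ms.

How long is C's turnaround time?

17

Gantt: | B 0-8 | A 8-16 | C 16-20 |
Completion: A=16  B=8  C=20
Turnaround(C) = completion − arrival = 20 − 3 = 17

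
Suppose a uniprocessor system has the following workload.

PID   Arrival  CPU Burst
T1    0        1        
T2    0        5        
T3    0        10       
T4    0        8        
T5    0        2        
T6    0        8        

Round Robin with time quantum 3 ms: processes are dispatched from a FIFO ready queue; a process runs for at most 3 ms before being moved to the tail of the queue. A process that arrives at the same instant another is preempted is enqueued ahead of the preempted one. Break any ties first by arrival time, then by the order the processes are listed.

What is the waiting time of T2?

12

Gantt: | T1 0-1 | T2 1-4 | T3 4-7 | T4 7-10 | T5 10-12 | T6 12-15 | T2 15-17 | T3 17-20 | T4 20-23 | T6 23-26 | T3 26-29 | T4 29-31 | T6 31-33 | T3 33-34 |
Completion: T1=1  T2=17  T3=34  T4=31  T5=12  T6=33
Waiting(T2) = turnaround − burst = 17 − 5 = 12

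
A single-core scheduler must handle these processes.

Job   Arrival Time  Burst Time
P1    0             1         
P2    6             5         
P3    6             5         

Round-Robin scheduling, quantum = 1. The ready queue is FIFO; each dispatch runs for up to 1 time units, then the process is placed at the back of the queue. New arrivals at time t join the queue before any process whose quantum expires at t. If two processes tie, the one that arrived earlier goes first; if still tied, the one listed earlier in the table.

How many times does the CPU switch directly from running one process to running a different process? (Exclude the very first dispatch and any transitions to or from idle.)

9

Gantt: | P1 0-1 | idle 1-6 | P2 6-7 | P3 7-8 | P2 8-9 | P3 9-10 | P2 10-11 | P3 11-12 | P2 12-13 | P3 13-14 | P2 14-15 | P3 15-16 |
Completion: P1=1  P2=15  P3=16
Turnaround (C−A): P1=1  P2=9  P3=10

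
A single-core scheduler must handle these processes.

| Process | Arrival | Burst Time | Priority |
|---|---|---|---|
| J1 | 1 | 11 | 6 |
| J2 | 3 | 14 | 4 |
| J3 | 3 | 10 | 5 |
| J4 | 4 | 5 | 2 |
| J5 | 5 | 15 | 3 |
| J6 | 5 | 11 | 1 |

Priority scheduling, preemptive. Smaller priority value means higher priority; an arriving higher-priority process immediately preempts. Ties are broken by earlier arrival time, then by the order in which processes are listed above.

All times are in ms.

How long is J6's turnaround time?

11

Gantt: | idle 0-1 | J1 1-3 | J2 3-4 | J4 4-5 | J6 5-16 | J4 16-20 | J5 20-35 | J2 35-48 | J3 48-58 | J1 58-67 |
Completion: J1=67  J2=48  J3=58  J4=20  J5=35  J6=16
Turnaround (C−A): J1=66  J2=45  J3=55  J4=16  J5=30  J6=11
Turnaround(J6) = completion − arrival = 16 − 5 = 11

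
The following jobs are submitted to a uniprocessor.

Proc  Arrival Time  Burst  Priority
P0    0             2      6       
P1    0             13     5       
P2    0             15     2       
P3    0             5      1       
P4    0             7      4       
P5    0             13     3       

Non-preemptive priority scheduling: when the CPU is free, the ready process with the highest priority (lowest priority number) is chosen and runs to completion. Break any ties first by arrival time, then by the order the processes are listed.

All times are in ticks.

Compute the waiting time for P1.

Timeline: | P3 0-5 | P2 5-20 | P5 20-33 | P4 33-40 | P1 40-53 | P0 53-55 |
Completion: P0=55  P1=53  P2=20  P3=5  P4=40  P5=33
Waiting(P1) = turnaround − burst = 53 − 13 = 40

40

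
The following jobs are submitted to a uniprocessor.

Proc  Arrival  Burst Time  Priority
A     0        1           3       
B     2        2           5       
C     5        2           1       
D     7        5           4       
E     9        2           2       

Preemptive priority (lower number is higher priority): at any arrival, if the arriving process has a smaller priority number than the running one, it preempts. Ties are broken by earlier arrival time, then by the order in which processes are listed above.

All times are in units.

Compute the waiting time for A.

0

Timeline: | A 0-1 | idle 1-2 | B 2-4 | idle 4-5 | C 5-7 | D 7-9 | E 9-11 | D 11-14 |
Completion: A=1  B=4  C=7  D=14  E=11
Turnaround (C−A): A=1  B=2  C=2  D=7  E=2
Waiting(A) = turnaround − burst = 1 − 1 = 0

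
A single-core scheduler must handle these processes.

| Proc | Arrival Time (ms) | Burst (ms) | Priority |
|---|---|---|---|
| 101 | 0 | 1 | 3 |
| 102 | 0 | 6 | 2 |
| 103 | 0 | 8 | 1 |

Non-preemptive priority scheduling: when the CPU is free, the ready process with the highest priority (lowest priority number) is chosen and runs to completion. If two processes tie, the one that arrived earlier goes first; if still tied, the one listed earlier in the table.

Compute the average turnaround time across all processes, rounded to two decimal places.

12.33

Gantt: | 103 0-8 | 102 8-14 | 101 14-15 |
Completion: 101=15  102=14  103=8
Turnaround times: 101=15, 102=14, 103=8
Average turnaround = (15+14+8) / 3 = 37/3 = 12.33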